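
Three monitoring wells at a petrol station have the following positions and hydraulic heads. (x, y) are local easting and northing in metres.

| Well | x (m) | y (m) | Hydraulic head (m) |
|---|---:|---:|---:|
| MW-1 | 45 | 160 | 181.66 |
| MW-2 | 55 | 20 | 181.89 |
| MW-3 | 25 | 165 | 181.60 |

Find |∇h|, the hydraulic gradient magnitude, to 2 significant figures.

With h = a·x + b·y + c and MW-1 as origin, the differences give:
  10·a + (-140)·b = +0.23
  (-20)·a + 5·b = -0.06
Eliminate b (×5 and ×(-140), subtract): -2750·a = -7.250 → a = ∂h/∂x = +0.002636
Back-substitute: b = ∂h/∂y = -0.001455.
|∇h| = √(0.002636² + -0.001455²) = 0.003011

0.0030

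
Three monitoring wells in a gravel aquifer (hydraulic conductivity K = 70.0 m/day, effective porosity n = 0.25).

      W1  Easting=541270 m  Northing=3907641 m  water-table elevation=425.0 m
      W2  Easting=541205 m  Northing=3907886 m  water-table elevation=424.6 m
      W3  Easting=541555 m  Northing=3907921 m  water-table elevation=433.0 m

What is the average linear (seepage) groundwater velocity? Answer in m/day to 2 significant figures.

Three-point gradient (reference W1): Δ to W2 = (-65, 245, -0.4), Δ to W3 = (285, 280, +8.0).
∂h/∂x = +0.02354, ∂h/∂y = +0.004612 (det = -88025).
|∇h| = √(0.02354² + 0.004612²) = 0.02399
Seepage velocity v = K·i/n = 70.0 × 0.02399 / 0.25 = 6.717 m/day.

6.7 m/day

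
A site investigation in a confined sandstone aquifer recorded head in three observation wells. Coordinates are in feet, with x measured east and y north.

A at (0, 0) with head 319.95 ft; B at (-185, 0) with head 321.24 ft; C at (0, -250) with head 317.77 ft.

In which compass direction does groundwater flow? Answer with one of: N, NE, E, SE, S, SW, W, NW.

SE

∂h/∂x = (321.24 − 319.95) / (-185 − 0) = -0.006973
∂h/∂y = (317.77 − 319.95) / (-250 − 0) = +0.008720
Flow = −∇h = (+0.006973 east, -0.008720 north), which points southeast.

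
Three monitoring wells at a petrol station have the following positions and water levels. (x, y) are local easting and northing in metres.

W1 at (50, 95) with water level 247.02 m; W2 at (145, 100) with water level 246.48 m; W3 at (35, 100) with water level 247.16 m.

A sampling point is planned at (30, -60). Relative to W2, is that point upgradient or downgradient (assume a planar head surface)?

With h = a·x + b·y + c and W1 as origin, the differences give:
  95·a + 5·b = -0.54
  (-15)·a + 5·b = +0.14
Eliminate b (×5 and ×5, subtract): 550·a = -3.400 → a = ∂h/∂x = -0.006182
Back-substitute: b = ∂h/∂y = +0.009455.
Head at (30, -60) = 247.02 + (-0.006182)·(-20) + (+0.009455)·(-155) = 245.68 m.
That is lower than the 246.48 m at W2, so the point is downgradient.

downgradient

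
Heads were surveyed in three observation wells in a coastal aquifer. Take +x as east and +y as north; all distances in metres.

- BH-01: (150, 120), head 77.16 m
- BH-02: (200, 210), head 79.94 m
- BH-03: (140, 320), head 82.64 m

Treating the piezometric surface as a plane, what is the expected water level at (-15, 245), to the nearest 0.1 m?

79.7 m

Taking BH-01 as reference: BH-02−BH-01 = (50, 90, +2.78); BH-03−BH-01 = (-10, 200, +5.48).
Solve a·Δx + b·Δy = Δh: det = 50·200 − (-10)·90 = 10900.
∂h/∂x = [(+2.78)·200 − (+5.48)·90] / 10900 = +0.005761
∂h/∂y = [50·(+5.48) − (-10)·(+2.78)] / 10900 = +0.02769
h(-15, 245) = 77.16 + (+0.005761)·(-165) + (+0.02769)·(125) = 77.16 -0.951 +3.461 = 79.670 m.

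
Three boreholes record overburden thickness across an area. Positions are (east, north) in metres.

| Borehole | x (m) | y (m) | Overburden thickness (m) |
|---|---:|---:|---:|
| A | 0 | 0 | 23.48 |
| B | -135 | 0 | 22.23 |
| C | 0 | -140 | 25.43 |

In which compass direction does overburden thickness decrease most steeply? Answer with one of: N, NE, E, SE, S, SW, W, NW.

∂d/∂x = (22.23 − 23.48) / (-135 − 0) = +0.009259
∂d/∂y = (25.43 − 23.48) / (-140 − 0) = -0.01393
Steepest decrease is along −∇f = (-0.009259 E, +0.01393 N) → northwest.

NW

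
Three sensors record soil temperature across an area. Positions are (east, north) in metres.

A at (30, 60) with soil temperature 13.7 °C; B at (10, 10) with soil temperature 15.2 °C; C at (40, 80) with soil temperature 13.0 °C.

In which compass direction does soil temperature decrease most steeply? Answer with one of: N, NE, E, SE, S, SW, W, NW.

With T = a·x + b·y + c and A as origin, the differences give:
  (-20)·a + (-50)·b = +1.5
  10·a + 20·b = -0.7
Eliminate b (×20 and ×(-50), subtract): 100·a = -5.00 → a = ∂T/∂x = -0.05000
Back-substitute: b = ∂T/∂y = -0.01000.
Steepest decrease is along −∇f = (+0.05000 E, +0.01000 N) → east.

E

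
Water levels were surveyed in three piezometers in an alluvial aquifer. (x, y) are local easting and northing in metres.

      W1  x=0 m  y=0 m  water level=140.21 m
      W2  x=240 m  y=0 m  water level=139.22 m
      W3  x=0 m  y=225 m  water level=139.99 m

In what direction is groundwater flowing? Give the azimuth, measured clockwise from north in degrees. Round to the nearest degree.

∂h/∂x = (139.22 − 140.21) / (240 − 0) = -0.004125
∂h/∂y = (139.99 − 140.21) / (225 − 0) = -0.0009778
Flow direction (−∇h) has components (+0.004125 E, +0.0009778 N).
Azimuth = atan2(E, N) = atan2(+0.004125, +0.0009778) = 76.7° ≈ 077°.

077°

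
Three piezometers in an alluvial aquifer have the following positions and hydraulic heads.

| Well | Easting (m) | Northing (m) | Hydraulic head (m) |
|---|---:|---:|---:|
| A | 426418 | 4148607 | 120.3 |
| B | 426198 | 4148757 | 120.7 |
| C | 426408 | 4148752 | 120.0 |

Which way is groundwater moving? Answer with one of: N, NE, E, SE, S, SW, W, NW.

NE

With h = a·x + b·y + c and A as origin, the differences give:
  (-220)·a + 150·b = +0.4
  (-10)·a + 145·b = -0.3
Eliminate b (×145 and ×150, subtract): -30400·a = 103.00 → a = ∂h/∂x = -0.003388
Back-substitute: b = ∂h/∂y = -0.002303.
Flow = −∇h = (+0.003388 east, +0.002303 north), which points northeast.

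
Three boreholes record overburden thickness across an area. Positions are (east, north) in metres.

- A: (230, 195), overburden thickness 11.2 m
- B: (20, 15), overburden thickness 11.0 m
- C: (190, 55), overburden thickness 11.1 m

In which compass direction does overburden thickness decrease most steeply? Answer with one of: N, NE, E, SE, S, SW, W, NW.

SW

Taking A as reference: B−A = (-210, -180, -0.2); C−A = (-40, -140, -0.1).
Solve a·Δx + b·Δy = Δd: det = (-210)·(-140) − (-40)·(-180) = 22200.
∂d/∂x = [(-0.2)·(-140) − (-0.1)·(-180)] / 22200 = +0.0004505
∂d/∂y = [(-210)·(-0.1) − (-40)·(-0.2)] / 22200 = +0.0005856
Steepest decrease is along −∇f = (-0.0004505 E, -0.0005856 N) → southwest.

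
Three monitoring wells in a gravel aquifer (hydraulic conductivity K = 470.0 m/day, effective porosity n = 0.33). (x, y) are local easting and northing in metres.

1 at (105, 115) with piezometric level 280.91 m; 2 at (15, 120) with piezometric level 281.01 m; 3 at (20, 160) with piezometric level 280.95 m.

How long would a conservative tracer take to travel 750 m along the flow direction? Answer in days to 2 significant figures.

290 days

Taking 1 as reference: 2−1 = (-90, 5, +0.10); 3−1 = (-85, 45, +0.04).
Solve a·Δx + b·Δy = Δh: det = (-90)·45 − (-85)·5 = -3625.
∂h/∂x = [(+0.10)·45 − (+0.04)·5] / -3625 = -0.001186
∂h/∂y = [(-90)·(+0.04) − (-85)·(+0.10)] / -3625 = -0.001352
|∇h| = √(-0.001186² + -0.001352²) = 0.001798
Seepage velocity v = K·i/n = 470.0 × 0.001798 / 0.33 = 2.561 m/day.
t = 750 / 2.561 = 292.9 days.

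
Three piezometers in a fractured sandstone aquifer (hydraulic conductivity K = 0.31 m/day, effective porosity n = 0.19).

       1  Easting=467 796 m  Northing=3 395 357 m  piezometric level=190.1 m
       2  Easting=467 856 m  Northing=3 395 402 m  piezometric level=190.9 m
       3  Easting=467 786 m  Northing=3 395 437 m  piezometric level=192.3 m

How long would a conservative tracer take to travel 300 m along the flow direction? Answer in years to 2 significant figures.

Three-point gradient (reference 1): Δ to 2 = (60, 45, +0.8), Δ to 3 = (-10, 80, +2.2).
∂h/∂x = -0.006667, ∂h/∂y = +0.02667 (det = 5250).
|∇h| = √(-0.006667² + 0.02667²) = 0.02749
Seepage velocity v = K·i/n = 0.31 × 0.02749 / 0.19 = 0.04485 m/day.
t = 300 / 0.04485 = 6689 days = 18.3 years.

18 years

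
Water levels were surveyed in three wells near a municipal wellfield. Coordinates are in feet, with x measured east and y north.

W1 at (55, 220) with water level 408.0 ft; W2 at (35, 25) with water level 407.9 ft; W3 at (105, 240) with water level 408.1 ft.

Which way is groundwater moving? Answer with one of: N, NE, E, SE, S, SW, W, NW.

W

Differences from W1: to W2 (Δx, Δy, Δh) = (-20, -195, -0.1); to W3 = (50, 20, +0.1).
Determinant of the coordinate differences = (-20)·20 − 50·(-195) = 9350.
∂h/∂x = [(-0.1)·20 − (+0.1)·(-195)] / 9350 = +0.001872
∂h/∂y = [(-20)·(+0.1) − 50·(-0.1)] / 9350 = +0.0003209
Flow = −∇h = (-0.001872 east, -0.0003209 north), which points west.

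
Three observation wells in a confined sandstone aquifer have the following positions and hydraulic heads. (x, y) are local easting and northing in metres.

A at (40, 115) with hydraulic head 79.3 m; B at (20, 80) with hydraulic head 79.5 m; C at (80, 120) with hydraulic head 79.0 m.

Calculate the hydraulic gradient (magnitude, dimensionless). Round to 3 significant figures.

0.00747

With h = a·x + b·y + c and A as origin, the differences give:
  (-20)·a + (-35)·b = +0.2
  40·a + 5·b = -0.3
Eliminate b (×5 and ×(-35), subtract): 1300·a = -9.50 → a = ∂h/∂x = -0.007308
Back-substitute: b = ∂h/∂y = -0.001538.
|∇h| = √(-0.007308² + -0.001538²) = 0.007468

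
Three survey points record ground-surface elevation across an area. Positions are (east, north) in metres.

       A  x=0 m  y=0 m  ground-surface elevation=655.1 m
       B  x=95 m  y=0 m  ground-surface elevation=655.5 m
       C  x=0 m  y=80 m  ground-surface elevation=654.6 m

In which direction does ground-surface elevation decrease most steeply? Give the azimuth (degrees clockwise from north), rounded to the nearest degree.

326°

∂z/∂x = (655.5 − 655.1) / (95 − 0) = +0.004211
∂z/∂y = (654.6 − 655.1) / (80 − 0) = -0.006250
Steepest decrease is along −∇f: components (-0.004211 E, +0.006250 N).
Azimuth = atan2(-0.004211, +0.006250) = 326.0° ≈ 326°.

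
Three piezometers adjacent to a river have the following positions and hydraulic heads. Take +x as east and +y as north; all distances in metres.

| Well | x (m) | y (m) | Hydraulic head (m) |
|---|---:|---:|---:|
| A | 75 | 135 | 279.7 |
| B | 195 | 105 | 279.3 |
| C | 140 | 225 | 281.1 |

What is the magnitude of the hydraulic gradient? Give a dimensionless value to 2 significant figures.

0.015

Three-point gradient (reference A): Δ to B = (120, -30, -0.4), Δ to C = (65, 90, +1.4).
∂h/∂x = +0.0004706, ∂h/∂y = +0.01522 (det = 12750).
|∇h| = √(0.0004706² + 0.01522²) = 0.01523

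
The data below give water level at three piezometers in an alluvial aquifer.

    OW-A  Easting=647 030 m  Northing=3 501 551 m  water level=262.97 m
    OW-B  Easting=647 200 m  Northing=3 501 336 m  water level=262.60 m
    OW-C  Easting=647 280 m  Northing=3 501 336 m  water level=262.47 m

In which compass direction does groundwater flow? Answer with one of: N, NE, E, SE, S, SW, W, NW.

E

Taking OW-A as reference: OW-B−OW-A = (170, -215, -0.37); OW-C−OW-A = (250, -215, -0.50).
Solve a·Δx + b·Δy = Δh: det = 170·(-215) − 250·(-215) = 17200.
∂h/∂x = [(-0.37)·(-215) − (-0.50)·(-215)] / 17200 = -0.001625
∂h/∂y = [170·(-0.50) − 250·(-0.37)] / 17200 = +0.0004360
Flow = −∇h = (+0.001625 east, -0.0004360 north), which points east.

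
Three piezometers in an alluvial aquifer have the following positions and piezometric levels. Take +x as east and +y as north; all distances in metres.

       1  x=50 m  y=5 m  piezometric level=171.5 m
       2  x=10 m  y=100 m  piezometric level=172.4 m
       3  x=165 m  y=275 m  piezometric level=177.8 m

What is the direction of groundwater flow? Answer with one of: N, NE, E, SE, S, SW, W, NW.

Three-point gradient (reference 1): Δ to 2 = (-40, 95, +0.9), Δ to 3 = (115, 270, +6.3).
∂h/∂x = +0.01636, ∂h/∂y = +0.01636 (det = -21725).
Flow = −∇h = (-0.01636 east, -0.01636 north), which points southwest.

SW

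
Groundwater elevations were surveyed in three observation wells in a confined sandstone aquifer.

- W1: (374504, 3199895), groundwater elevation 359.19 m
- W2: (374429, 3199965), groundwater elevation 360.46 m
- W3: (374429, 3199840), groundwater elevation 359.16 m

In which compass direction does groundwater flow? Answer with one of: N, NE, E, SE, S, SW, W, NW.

With h = a·x + b·y + c and W1 as origin, the differences give:
  (-75)·a + 70·b = +1.27
  (-75)·a + (-55)·b = -0.03
Eliminate b (×(-55) and ×70, subtract): 9375·a = -67.750 → a = ∂h/∂x = -0.007227
Back-substitute: b = ∂h/∂y = +0.01040.
Flow = −∇h = (+0.007227 east, -0.01040 north), which points southeast.

SE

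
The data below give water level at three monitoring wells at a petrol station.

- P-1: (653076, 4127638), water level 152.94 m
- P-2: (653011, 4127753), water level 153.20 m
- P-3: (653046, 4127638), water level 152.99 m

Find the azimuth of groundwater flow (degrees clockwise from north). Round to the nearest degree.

Three-point gradient (reference P-1): Δ to P-2 = (-65, 115, +0.26), Δ to P-3 = (-30, 0, +0.05).
∂h/∂x = -0.001667, ∂h/∂y = +0.001319 (det = 3450).
Flow direction (−∇h) has components (+0.001667 E, -0.001319 N).
Azimuth = atan2(E, N) = atan2(+0.001667, -0.001319) = 128.4° ≈ 128°.

128°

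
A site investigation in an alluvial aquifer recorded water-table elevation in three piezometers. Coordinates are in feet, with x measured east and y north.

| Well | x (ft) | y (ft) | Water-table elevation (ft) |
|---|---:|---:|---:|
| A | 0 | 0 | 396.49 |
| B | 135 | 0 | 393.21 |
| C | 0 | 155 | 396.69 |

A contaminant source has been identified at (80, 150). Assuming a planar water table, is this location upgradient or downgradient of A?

∂h/∂x = (393.21 − 396.49) / (135 − 0) = -0.02430
∂h/∂y = (396.69 − 396.49) / (155 − 0) = +0.001290
Head at (80, 150) = 396.49 + (-0.02430)·(80) + (+0.001290)·(150) = 394.74 ft.
That is lower than the 396.49 ft at A, so the point is downgradient.

downgradient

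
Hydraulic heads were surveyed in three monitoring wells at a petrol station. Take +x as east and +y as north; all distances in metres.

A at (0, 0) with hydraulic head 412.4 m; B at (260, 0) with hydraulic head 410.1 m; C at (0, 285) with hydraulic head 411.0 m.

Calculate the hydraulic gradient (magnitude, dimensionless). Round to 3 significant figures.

∂h/∂x = (410.1 − 412.4) / (260 − 0) = -0.008846
∂h/∂y = (411.0 − 412.4) / (285 − 0) = -0.004912
|∇h| = √(-0.008846² + -0.004912²) = 0.01012

0.0101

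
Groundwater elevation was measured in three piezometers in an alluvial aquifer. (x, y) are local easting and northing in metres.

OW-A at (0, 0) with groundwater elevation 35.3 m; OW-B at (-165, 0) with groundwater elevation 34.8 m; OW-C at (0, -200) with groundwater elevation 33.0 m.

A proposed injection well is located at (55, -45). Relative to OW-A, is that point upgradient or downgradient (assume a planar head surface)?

∂h/∂x = (34.8 − 35.3) / (-165 − 0) = +0.003030
∂h/∂y = (33.0 − 35.3) / (-200 − 0) = +0.01150
Head at (55, -45) = 35.3 + (+0.003030)·(55) + (+0.01150)·(-45) = 34.95 m.
That is lower than the 35.3 m at OW-A, so the point is downgradient.

downgradient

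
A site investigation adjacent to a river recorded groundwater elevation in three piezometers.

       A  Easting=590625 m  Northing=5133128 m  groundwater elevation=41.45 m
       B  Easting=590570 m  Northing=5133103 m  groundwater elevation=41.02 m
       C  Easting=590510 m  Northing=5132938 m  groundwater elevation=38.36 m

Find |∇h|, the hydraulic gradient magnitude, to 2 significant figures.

Three-point gradient (reference A): Δ to B = (-55, -25, -0.43), Δ to C = (-115, -190, -3.09).
∂h/∂x = +0.0005875, ∂h/∂y = +0.01591 (det = 7575).
|∇h| = √(0.0005875² + 0.01591²) = 0.01592

0.016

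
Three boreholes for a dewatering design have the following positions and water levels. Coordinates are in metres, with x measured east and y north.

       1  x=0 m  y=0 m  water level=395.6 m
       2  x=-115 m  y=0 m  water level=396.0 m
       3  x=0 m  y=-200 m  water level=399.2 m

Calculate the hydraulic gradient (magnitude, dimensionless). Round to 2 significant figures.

∂h/∂x = (396.0 − 395.6) / (-115 − 0) = -0.003478
∂h/∂y = (399.2 − 395.6) / (-200 − 0) = -0.01800
|∇h| = √(-0.003478² + -0.01800²) = 0.01833

0.018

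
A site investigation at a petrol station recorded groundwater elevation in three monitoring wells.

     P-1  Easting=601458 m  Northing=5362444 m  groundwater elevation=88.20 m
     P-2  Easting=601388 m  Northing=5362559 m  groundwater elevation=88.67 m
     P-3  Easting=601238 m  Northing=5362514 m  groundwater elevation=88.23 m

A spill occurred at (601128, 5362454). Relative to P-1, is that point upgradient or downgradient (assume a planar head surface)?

downgradient

Taking P-1 as reference: P-2−P-1 = (-70, 115, +0.47); P-3−P-1 = (-220, 70, +0.03).
Determinant of the coordinate differences = (-70)·70 − (-220)·115 = 20400.
∂h/∂x = [(+0.47)·70 − (+0.03)·115] / 20400 = +0.001444
∂h/∂y = [(-70)·(+0.03) − (-220)·(+0.47)] / 20400 = +0.004966
Head at (601128, 5362454) = 88.20 + (+0.001444)·(-330) + (+0.004966)·(10) = 87.77 m.
That is lower than the 88.20 m at P-1, so the point is downgradient.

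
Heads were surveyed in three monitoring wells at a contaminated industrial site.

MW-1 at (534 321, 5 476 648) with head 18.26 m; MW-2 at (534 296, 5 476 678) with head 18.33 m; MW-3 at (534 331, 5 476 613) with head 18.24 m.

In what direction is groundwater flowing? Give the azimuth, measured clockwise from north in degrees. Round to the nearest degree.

Three-point gradient (reference MW-1): Δ to MW-2 = (-25, 30, +0.07), Δ to MW-3 = (10, -35, -0.02).
∂h/∂x = -0.003217, ∂h/∂y = -0.0003478 (det = 575).
Flow direction (−∇h) has components (+0.003217 E, +0.0003478 N).
Azimuth = atan2(E, N) = atan2(+0.003217, +0.0003478) = 83.8° ≈ 084°.

084°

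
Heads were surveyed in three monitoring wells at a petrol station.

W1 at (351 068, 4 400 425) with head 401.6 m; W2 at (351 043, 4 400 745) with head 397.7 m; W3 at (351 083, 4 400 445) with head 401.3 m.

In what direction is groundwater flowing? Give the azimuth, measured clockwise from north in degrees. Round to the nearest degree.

015°

With h = a·x + b·y + c and W1 as origin, the differences give:
  (-25)·a + 320·b = -3.9
  15·a + 20·b = -0.3
Eliminate b (×20 and ×320, subtract): -5300·a = 18.00 → a = ∂h/∂x = -0.003396
Back-substitute: b = ∂h/∂y = -0.01245.
Flow direction (−∇h) has components (+0.003396 E, +0.01245 N).
Azimuth = atan2(E, N) = atan2(+0.003396, +0.01245) = 15.3° ≈ 015°.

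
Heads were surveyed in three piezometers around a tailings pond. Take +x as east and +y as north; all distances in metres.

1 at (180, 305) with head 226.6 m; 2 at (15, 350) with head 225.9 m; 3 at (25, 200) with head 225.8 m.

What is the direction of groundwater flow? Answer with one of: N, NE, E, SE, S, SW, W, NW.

Differences from 1: to 2 (Δx, Δy, Δh) = (-165, 45, -0.7); to 3 = (-155, -105, -0.8).
Determinant of the coordinate differences = (-165)·(-105) − (-155)·45 = 24300.
∂h/∂x = [(-0.7)·(-105) − (-0.8)·45] / 24300 = +0.004506
∂h/∂y = [(-165)·(-0.8) − (-155)·(-0.7)] / 24300 = +0.0009671
Flow = −∇h = (-0.004506 east, -0.0009671 north), which points west.

W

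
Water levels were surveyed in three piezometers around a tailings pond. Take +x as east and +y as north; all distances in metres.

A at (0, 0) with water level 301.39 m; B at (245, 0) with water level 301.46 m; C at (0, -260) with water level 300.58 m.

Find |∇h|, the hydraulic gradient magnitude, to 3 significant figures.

∂h/∂x = (301.46 − 301.39) / (245 − 0) = +0.0002857
∂h/∂y = (300.58 − 301.39) / (-260 − 0) = +0.003115
|∇h| = √(0.0002857² + 0.003115²) = 0.003128

0.00313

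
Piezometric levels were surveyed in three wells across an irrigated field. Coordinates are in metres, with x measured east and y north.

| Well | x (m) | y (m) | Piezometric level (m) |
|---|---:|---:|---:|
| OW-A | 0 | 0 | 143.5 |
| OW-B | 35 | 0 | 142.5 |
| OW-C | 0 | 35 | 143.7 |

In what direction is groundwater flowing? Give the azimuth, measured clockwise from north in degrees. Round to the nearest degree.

101°

∂h/∂x = (142.5 − 143.5) / (35 − 0) = -0.02857
∂h/∂y = (143.7 − 143.5) / (35 − 0) = +0.005714
Flow direction (−∇h) has components (+0.02857 E, -0.005714 N).
Azimuth = atan2(E, N) = atan2(+0.02857, -0.005714) = 101.3° ≈ 101°.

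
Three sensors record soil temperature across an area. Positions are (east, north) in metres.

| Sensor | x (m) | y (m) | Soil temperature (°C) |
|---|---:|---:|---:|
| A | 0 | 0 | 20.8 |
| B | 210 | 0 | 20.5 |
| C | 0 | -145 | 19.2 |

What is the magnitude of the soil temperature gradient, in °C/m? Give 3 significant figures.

∂T/∂x = (20.5 − 20.8) / (210 − 0) = -0.001429
∂T/∂y = (19.2 − 20.8) / (-145 − 0) = +0.01103
|∇f| = √(-0.001429² + 0.01103²) = 0.01112 °C/m

0.0111 °C/m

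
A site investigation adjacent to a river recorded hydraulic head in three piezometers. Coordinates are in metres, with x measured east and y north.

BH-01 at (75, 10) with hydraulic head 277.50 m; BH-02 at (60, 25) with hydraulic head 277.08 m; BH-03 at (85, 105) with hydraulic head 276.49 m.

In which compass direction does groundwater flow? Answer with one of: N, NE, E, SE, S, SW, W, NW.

Differences from BH-01: to BH-02 (Δx, Δy, Δh) = (-15, 15, -0.42); to BH-03 = (10, 95, -1.01).
Solve a·Δx + b·Δy = Δh: det = (-15)·95 − 10·15 = -1575.
∂h/∂x = [(-0.42)·95 − (-1.01)·15] / -1575 = +0.01571
∂h/∂y = [(-15)·(-1.01) − 10·(-0.42)] / -1575 = -0.01229
Flow = −∇h = (-0.01571 east, +0.01229 north), which points northwest.

NW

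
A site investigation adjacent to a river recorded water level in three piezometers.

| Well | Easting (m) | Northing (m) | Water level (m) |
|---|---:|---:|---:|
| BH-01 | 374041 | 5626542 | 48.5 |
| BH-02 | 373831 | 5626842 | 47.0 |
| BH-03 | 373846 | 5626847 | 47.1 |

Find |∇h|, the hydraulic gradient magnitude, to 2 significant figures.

Taking BH-01 as reference: BH-02−BH-01 = (-210, 300, -1.5); BH-03−BH-01 = (-195, 305, -1.4).
Solve a·Δx + b·Δy = Δh: det = (-210)·305 − (-195)·300 = -5550.
∂h/∂x = [(-1.5)·305 − (-1.4)·300] / -5550 = +0.006757
∂h/∂y = [(-210)·(-1.4) − (-195)·(-1.5)] / -5550 = -0.0002703
|∇h| = √(0.006757² + -0.0002703²) = 0.006762

0.0068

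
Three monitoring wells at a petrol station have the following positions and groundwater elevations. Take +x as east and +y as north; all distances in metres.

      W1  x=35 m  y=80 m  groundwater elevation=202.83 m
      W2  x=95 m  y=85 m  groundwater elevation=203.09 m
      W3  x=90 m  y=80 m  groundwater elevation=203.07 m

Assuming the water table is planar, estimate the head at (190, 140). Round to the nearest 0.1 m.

203.5 m

With h = a·x + b·y + c and W1 as origin, the differences give:
  60·a + 5·b = +0.26
  55·a + 0·b = +0.24
Eliminate b (×0 and ×5, subtract): -275·a = -1.200 → a = ∂h/∂x = +0.004364
Back-substitute: b = ∂h/∂y = -0.0003636.
h(190, 140) = 202.83 + (+0.004364)·(155) + (-0.0003636)·(60) = 202.83 +0.676 -0.022 = 203.485 m.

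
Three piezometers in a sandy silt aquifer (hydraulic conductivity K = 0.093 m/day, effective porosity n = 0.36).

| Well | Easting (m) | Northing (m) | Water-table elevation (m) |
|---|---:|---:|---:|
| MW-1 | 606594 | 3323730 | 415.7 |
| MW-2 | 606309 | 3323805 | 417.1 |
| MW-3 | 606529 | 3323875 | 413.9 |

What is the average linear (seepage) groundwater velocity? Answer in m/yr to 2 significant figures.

With h = a·x + b·y + c and MW-1 as origin, the differences give:
  (-285)·a + 75·b = +1.4
  (-65)·a + 145·b = -1.8
Eliminate b (×145 and ×75, subtract): -36450·a = 338.00 → a = ∂h/∂x = -0.009273
Back-substitute: b = ∂h/∂y = -0.01657.
|∇h| = √(-0.009273² + -0.01657²) = 0.01899
Seepage velocity v = K·i/n = 0.093 × 0.01899 / 0.36 = 0.004906 m/day = 1.792 m/yr.

1.8 m/yr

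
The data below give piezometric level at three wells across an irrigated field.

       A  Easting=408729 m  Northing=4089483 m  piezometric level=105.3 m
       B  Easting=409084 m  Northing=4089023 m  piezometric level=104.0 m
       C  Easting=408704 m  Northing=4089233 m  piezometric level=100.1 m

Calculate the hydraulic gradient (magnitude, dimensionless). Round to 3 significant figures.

0.0279

Taking A as reference: B−A = (355, -460, -1.3); C−A = (-25, -250, -5.2).
Determinant of the coordinate differences = 355·(-250) − (-25)·(-460) = -100250.
∂h/∂x = [(-1.3)·(-250) − (-5.2)·(-460)] / -100250 = +0.02062
∂h/∂y = [355·(-5.2) − (-25)·(-1.3)] / -100250 = +0.01874
|∇h| = √(0.02062² + 0.01874²) = 0.02786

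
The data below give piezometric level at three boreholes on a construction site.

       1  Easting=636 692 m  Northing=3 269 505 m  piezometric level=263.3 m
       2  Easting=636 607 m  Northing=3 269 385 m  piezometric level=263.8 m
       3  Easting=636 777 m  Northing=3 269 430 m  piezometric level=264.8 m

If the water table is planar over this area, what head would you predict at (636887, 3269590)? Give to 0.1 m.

Taking 1 as reference: 2−1 = (-85, -120, +0.5); 3−1 = (85, -75, +1.5).
Solve a·Δx + b·Δy = Δh: det = (-85)·(-75) − 85·(-120) = 16575.
∂h/∂x = [(+0.5)·(-75) − (+1.5)·(-120)] / 16575 = +0.008597
∂h/∂y = [(-85)·(+1.5) − 85·(+0.5)] / 16575 = -0.01026
h(636887, 3269590) = 263.3 + (+0.008597)·(195) + (-0.01026)·(85) = 263.3 +1.676 -0.872 = 264.105 m.

264.1 m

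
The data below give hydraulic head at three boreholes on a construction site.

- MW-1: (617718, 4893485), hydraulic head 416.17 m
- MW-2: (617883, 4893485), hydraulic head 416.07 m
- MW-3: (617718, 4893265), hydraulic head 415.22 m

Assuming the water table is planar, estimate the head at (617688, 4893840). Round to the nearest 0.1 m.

417.7 m

∂h/∂x = (416.07 − 416.17) / (617883 − 617718) = -0.0006061
∂h/∂y = (415.22 − 416.17) / (4893265 − 4893485) = +0.004318
h(617688, 4893840) = 416.17 + (-0.0006061)·(-30) + (+0.004318)·(355) = 416.17 +0.018 +1.533 = 417.721 m.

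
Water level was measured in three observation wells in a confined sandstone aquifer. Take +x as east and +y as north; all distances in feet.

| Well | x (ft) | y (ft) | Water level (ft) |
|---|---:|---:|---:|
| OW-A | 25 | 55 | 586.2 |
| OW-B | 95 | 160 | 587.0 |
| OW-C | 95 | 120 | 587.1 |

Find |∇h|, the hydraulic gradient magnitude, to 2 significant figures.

0.015

With h = a·x + b·y + c and OW-A as origin, the differences give:
  70·a + 105·b = +0.8
  70·a + 65·b = +0.9
Eliminate b (×65 and ×105, subtract): -2800·a = -42.50 → a = ∂h/∂x = +0.01518
Back-substitute: b = ∂h/∂y = -0.002500.
|∇h| = √(0.01518² + -0.002500²) = 0.01538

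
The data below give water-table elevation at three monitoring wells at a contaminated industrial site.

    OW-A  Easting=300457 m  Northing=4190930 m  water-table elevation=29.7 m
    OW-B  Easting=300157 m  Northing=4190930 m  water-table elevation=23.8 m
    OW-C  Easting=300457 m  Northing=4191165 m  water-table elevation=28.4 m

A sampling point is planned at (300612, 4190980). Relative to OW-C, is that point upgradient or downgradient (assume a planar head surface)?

∂h/∂x = (23.8 − 29.7) / (300157 − 300457) = +0.01967
∂h/∂y = (28.4 − 29.7) / (4191165 − 4190930) = -0.005532
Head at (300612, 4190980) = 29.7 + (+0.01967)·(155) + (-0.005532)·(50) = 32.47 m.
That is higher than the 28.4 m at OW-C, so the point is upgradient.

upgradient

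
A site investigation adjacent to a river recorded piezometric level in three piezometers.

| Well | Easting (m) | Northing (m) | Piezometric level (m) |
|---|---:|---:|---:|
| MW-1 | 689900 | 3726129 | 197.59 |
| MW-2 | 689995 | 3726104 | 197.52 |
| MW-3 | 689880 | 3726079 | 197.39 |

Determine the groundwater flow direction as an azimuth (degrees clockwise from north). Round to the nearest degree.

184°

Differences from MW-1: to MW-2 (Δx, Δy, Δh) = (95, -25, -0.07); to MW-3 = (-20, -50, -0.20).
Solve a·Δx + b·Δy = Δh: det = 95·(-50) − (-20)·(-25) = -5250.
∂h/∂x = [(-0.07)·(-50) − (-0.20)·(-25)] / -5250 = +0.0002857
∂h/∂y = [95·(-0.20) − (-20)·(-0.07)] / -5250 = +0.003886
Flow direction (−∇h) has components (-0.0002857 E, -0.003886 N).
Azimuth = atan2(E, N) = atan2(-0.0002857, -0.003886) = 184.2° ≈ 184°.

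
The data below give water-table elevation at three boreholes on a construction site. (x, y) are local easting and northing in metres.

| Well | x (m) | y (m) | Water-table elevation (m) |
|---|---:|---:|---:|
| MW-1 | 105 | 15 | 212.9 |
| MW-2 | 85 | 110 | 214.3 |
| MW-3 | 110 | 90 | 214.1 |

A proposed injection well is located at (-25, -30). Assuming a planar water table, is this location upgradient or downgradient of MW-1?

downgradient

Three-point gradient (reference MW-1): Δ to MW-2 = (-20, 95, +1.4), Δ to MW-3 = (5, 75, +1.2).
∂h/∂x = +0.004557, ∂h/∂y = +0.01570 (det = -1975).
Head at (-25, -30) = 212.9 + (+0.004557)·(-130) + (+0.01570)·(-45) = 211.60 m.
That is lower than the 212.9 m at MW-1, so the point is downgradient.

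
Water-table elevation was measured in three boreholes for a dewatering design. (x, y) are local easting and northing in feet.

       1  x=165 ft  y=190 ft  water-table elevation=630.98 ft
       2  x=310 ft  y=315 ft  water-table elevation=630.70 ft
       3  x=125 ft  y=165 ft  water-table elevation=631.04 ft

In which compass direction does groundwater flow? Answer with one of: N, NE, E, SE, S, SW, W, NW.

Taking 1 as reference: 2−1 = (145, 125, -0.28); 3−1 = (-40, -25, +0.06).
Determinant of the coordinate differences = 145·(-25) − (-40)·125 = 1375.
∂h/∂x = [(-0.28)·(-25) − (+0.06)·125] / 1375 = -0.0003636
∂h/∂y = [145·(+0.06) − (-40)·(-0.28)] / 1375 = -0.001818
Flow = −∇h = (+0.0003636 east, +0.001818 north), which points north.

N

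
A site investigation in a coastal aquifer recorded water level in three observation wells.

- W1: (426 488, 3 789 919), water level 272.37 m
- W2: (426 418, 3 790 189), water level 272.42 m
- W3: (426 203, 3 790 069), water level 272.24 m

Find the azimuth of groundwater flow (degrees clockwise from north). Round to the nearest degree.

241°

With h = a·x + b·y + c and W1 as origin, the differences give:
  (-70)·a + 270·b = +0.05
  (-285)·a + 150·b = -0.13
Eliminate b (×150 and ×270, subtract): 66450·a = 42.600 → a = ∂h/∂x = +0.0006411
Back-substitute: b = ∂h/∂y = +0.0003514.
Flow direction (−∇h) has components (-0.0006411 E, -0.0003514 N).
Azimuth = atan2(E, N) = atan2(-0.0006411, -0.0003514) = 241.3° ≈ 241°.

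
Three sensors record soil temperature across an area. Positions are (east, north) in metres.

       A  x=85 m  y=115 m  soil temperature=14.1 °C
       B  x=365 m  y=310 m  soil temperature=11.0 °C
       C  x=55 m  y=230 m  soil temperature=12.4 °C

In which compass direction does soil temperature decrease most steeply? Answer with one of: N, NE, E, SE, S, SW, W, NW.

Differences from A: to B (Δx, Δy, Δh) = (280, 195, -3.1); to C = (-30, 115, -1.7).
Solve a·Δx + b·Δy = ΔT: det = 280·115 − (-30)·195 = 38050.
∂T/∂x = [(-3.1)·115 − (-1.7)·195] / 38050 = -0.0006570
∂T/∂y = [280·(-1.7) − (-30)·(-3.1)] / 38050 = -0.01495
Steepest decrease is along −∇f = (+0.0006570 E, +0.01495 N) → north.

N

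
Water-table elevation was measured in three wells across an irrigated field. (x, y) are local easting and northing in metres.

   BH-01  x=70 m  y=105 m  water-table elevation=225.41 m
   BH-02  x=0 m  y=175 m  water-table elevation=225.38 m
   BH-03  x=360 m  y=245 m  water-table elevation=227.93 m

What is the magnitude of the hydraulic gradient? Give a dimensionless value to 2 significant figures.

0.0082

Differences from BH-01: to BH-02 (Δx, Δy, Δh) = (-70, 70, -0.03); to BH-03 = (290, 140, +2.52).
Solve a·Δx + b·Δy = Δh: det = (-70)·140 − 290·70 = -30100.
∂h/∂x = [(-0.03)·140 − (+2.52)·70] / -30100 = +0.006000
∂h/∂y = [(-70)·(+2.52) − 290·(-0.03)] / -30100 = +0.005571
|∇h| = √(0.006000² + 0.005571²) = 0.008188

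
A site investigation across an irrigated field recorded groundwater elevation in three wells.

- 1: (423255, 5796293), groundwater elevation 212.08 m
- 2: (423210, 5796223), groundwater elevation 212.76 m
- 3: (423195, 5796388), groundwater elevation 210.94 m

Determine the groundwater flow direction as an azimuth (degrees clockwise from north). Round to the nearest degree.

Differences from 1: to 2 (Δx, Δy, Δh) = (-45, -70, +0.68); to 3 = (-60, 95, -1.14).
Determinant of the coordinate differences = (-45)·95 − (-60)·(-70) = -8475.
∂h/∂x = [(+0.68)·95 − (-1.14)·(-70)] / -8475 = +0.001794
∂h/∂y = [(-45)·(-1.14) − (-60)·(+0.68)] / -8475 = -0.01087
Flow direction (−∇h) has components (-0.001794 E, +0.01087 N).
Azimuth = atan2(E, N) = atan2(-0.001794, +0.01087) = 350.6° ≈ 351°.

351°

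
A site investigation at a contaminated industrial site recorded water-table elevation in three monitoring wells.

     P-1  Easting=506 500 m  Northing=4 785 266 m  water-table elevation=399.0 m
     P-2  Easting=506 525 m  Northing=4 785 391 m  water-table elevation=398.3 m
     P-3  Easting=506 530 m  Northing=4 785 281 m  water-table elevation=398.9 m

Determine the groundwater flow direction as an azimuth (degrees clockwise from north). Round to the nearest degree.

Differences from P-1: to P-2 (Δx, Δy, Δh) = (25, 125, -0.7); to P-3 = (30, 15, -0.1).
Solve a·Δx + b·Δy = Δh: det = 25·15 − 30·125 = -3375.
∂h/∂x = [(-0.7)·15 − (-0.1)·125] / -3375 = -0.0005926
∂h/∂y = [25·(-0.1) − 30·(-0.7)] / -3375 = -0.005481
Flow direction (−∇h) has components (+0.0005926 E, +0.005481 N).
Azimuth = atan2(E, N) = atan2(+0.0005926, +0.005481) = 6.2° ≈ 006°.

006°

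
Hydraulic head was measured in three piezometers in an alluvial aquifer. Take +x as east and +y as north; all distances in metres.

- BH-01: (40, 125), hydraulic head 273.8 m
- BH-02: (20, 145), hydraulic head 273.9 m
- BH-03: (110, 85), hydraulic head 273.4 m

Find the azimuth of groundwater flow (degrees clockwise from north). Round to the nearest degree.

Differences from BH-01: to BH-02 (Δx, Δy, Δh) = (-20, 20, +0.1); to BH-03 = (70, -40, -0.4).
Determinant of the coordinate differences = (-20)·(-40) − 70·20 = -600.
∂h/∂x = [(+0.1)·(-40) − (-0.4)·20] / -600 = -0.006667
∂h/∂y = [(-20)·(-0.4) − 70·(+0.1)] / -600 = -0.001667
Flow direction (−∇h) has components (+0.006667 E, +0.001667 N).
Azimuth = atan2(E, N) = atan2(+0.006667, +0.001667) = 76.0° ≈ 076°.

076°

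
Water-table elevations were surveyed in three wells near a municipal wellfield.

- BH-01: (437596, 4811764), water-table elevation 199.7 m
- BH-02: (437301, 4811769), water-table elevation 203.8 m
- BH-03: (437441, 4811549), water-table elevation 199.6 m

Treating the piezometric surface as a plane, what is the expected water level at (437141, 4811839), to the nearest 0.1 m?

206.7 m

Three-point gradient (reference BH-01): Δ to BH-02 = (-295, 5, +4.1), Δ to BH-03 = (-155, -215, -0.1).
∂h/∂x = -0.01372, ∂h/∂y = +0.01036 (det = 64200).
h(437141, 4811839) = 199.7 + (-0.01372)·(-455) + (+0.01036)·(75) = 199.7 +6.244 +0.777 = 206.721 m.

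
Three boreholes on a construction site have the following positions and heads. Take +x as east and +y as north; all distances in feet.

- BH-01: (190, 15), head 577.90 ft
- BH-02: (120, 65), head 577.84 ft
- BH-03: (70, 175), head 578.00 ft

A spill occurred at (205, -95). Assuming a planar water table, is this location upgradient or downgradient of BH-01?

downgradient

With h = a·x + b·y + c and BH-01 as origin, the differences give:
  (-70)·a + 50·b = -0.06
  (-120)·a + 160·b = +0.10
Eliminate b (×160 and ×50, subtract): -5200·a = -14.600 → a = ∂h/∂x = +0.002808
Back-substitute: b = ∂h/∂y = +0.002731.
Head at (205, -95) = 577.90 + (+0.002808)·(15) + (+0.002731)·(-110) = 577.64 ft.
That is lower than the 577.90 ft at BH-01, so the point is downgradient.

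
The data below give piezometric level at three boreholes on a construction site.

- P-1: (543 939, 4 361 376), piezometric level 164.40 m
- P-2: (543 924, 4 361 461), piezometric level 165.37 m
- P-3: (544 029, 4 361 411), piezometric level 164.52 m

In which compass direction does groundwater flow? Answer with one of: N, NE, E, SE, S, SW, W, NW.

S

Differences from P-1: to P-2 (Δx, Δy, Δh) = (-15, 85, +0.97); to P-3 = (90, 35, +0.12).
Determinant of the coordinate differences = (-15)·35 − 90·85 = -8175.
∂h/∂x = [(+0.97)·35 − (+0.12)·85] / -8175 = -0.002905
∂h/∂y = [(-15)·(+0.12) − 90·(+0.97)] / -8175 = +0.01090
Flow = −∇h = (+0.002905 east, -0.01090 north), which points south.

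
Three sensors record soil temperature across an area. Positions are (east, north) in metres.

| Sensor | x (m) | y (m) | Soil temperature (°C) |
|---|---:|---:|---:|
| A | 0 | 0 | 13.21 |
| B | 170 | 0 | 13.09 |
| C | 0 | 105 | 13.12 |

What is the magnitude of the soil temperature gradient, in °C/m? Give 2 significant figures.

∂T/∂x = (13.09 − 13.21) / (170 − 0) = -0.0007059
∂T/∂y = (13.12 − 13.21) / (105 − 0) = -0.0008571
|∇f| = √(-0.0007059² + -0.0008571²) = 0.00111 °C/m

0.0011 °C/m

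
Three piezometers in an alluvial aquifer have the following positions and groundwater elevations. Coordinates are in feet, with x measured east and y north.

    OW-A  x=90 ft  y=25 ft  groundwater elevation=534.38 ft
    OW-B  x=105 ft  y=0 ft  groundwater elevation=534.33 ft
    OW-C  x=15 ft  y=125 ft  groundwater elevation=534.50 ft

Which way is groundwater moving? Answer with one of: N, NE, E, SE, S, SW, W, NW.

Taking OW-A as reference: OW-B−OW-A = (15, -25, -0.05); OW-C−OW-A = (-75, 100, +0.12).
Determinant of the coordinate differences = 15·100 − (-75)·(-25) = -375.
∂h/∂x = [(-0.05)·100 − (+0.12)·(-25)] / -375 = +0.005333
∂h/∂y = [15·(+0.12) − (-75)·(-0.05)] / -375 = +0.005200
Flow = −∇h = (-0.005333 east, -0.005200 north), which points southwest.

SW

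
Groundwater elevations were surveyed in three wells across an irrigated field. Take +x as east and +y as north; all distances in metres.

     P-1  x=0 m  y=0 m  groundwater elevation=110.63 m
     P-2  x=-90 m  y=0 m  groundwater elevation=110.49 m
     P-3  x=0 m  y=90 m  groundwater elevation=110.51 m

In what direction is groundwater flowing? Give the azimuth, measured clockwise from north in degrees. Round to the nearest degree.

311°

∂h/∂x = (110.49 − 110.63) / (-90 − 0) = +0.001556
∂h/∂y = (110.51 − 110.63) / (90 − 0) = -0.001333
Flow direction (−∇h) has components (-0.001556 E, +0.001333 N).
Azimuth = atan2(E, N) = atan2(-0.001556, +0.001333) = 310.6° ≈ 311°.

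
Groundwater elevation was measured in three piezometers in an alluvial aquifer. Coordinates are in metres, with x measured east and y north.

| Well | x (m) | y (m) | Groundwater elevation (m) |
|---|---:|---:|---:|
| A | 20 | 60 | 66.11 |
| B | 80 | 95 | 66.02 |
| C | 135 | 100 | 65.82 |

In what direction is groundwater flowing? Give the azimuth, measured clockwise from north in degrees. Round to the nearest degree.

Taking A as reference: B−A = (60, 35, -0.09); C−A = (115, 40, -0.29).
Determinant of the coordinate differences = 60·40 − 115·35 = -1625.
∂h/∂x = [(-0.09)·40 − (-0.29)·35] / -1625 = -0.004031
∂h/∂y = [60·(-0.29) − 115·(-0.09)] / -1625 = +0.004338
Flow direction (−∇h) has components (+0.004031 E, -0.004338 N).
Azimuth = atan2(E, N) = atan2(+0.004031, -0.004338) = 137.1° ≈ 137°.

137°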